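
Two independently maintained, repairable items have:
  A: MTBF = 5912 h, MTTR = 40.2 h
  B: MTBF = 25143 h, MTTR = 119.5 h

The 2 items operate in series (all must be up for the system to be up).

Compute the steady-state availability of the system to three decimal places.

A(A) = MTBF/(MTBF+MTTR) = 5912/(5912+40.2) = 0.993246
A(B) = MTBF/(MTBF+MTTR) = 25143/(25143+119.5) = 0.995270
Series availability: 0.993246 × 0.995270 = 0.989

0.989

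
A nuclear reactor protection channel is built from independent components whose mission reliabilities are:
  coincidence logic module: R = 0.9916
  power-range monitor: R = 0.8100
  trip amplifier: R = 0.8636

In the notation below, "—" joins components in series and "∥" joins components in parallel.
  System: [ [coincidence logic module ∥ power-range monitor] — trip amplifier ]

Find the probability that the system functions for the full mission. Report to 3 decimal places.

Parallel (coincidence logic module and power-range monitor): 1 − (1 − 0.99160)(1 − 0.81000) = 0.99840
Series ([0.99840] and trip amplifier): 0.99840 × 0.86360 = 0.862

0.862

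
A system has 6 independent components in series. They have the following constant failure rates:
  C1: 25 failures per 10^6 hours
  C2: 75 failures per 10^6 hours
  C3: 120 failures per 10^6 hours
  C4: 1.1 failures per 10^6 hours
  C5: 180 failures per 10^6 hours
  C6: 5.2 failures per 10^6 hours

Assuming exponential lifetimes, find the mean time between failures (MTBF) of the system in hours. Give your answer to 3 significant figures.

Series of exponential components: λ_sys = Σ λ_i
λ_sys = 0.000025 + 0.000075 + 0.00012 + 0.0000011 + 0.00018 + 0.0000052 = 4.0630e-04 /h
MTBF = 1 / λ_sys = 2460 h

2460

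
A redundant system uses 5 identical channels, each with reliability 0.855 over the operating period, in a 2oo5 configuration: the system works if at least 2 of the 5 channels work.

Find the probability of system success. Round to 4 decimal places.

R = Σ_{i=2}^{5} C(5,i) p^i (1−p)^{5−i} with p = 0.855
C(5,2)·0.855^2·0.145^3 = 0.022286
C(5,3)·0.855^3·0.145^2 = 0.131412
C(5,4)·0.855^4·0.145^1 = 0.387438
C(5,5)·0.855^5·0.145^0 = 0.456910
Sum = 0.9980

0.9980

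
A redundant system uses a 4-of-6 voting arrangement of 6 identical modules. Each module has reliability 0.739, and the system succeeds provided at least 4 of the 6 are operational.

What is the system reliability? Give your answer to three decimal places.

R = Σ_{i=4}^{6} C(6,i) p^i (1−p)^{6−i} with p = 0.739
C(6,4)·0.739^4·0.261^2 = 0.30475
C(6,5)·0.739^5·0.261^1 = 0.34515
C(6,6)·0.739^6·0.261^0 = 0.16288
Sum = 0.813

0.813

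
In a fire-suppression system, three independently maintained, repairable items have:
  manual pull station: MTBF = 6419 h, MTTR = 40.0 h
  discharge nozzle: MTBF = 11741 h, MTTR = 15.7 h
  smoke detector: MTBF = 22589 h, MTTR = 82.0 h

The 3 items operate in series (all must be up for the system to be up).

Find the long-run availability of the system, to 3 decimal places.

0.989

A(manual pull station) = MTBF/(MTBF+MTTR) = 6419/(6419+40.0) = 0.993807
A(discharge nozzle) = MTBF/(MTBF+MTTR) = 11741/(11741+15.7) = 0.998665
A(smoke detector) = MTBF/(MTBF+MTTR) = 22589/(22589+82.0) = 0.996383
Series availability: 0.993807 × 0.998665 × 0.996383 = 0.989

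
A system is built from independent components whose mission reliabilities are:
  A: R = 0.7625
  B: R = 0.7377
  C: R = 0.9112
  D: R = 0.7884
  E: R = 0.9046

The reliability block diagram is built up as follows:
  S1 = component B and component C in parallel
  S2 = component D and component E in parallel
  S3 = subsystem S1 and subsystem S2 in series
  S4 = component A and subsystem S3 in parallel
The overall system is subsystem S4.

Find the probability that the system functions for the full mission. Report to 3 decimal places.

0.990

Parallel (B and C): 1 − (1 − 0.73770)(1 − 0.91120) = 0.97671
Parallel (D and E): 1 − (1 − 0.78840)(1 − 0.90460) = 0.97981
Series ([0.97671] and [0.97981]): 0.97671 × 0.97981 = 0.95699
Parallel (A and [0.95699]): 1 − (1 − 0.76250)(1 − 0.95699) = 0.990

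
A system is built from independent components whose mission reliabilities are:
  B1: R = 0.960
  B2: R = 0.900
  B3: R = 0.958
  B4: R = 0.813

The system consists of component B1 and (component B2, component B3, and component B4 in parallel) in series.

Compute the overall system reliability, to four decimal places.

Parallel (B2, B3, and B4): 1 − (1 − 0.900000)(1 − 0.958000)(1 − 0.813000) = 0.999215
Series (B1 and [0.999215]): 0.960000 × 0.999215 = 0.9592

0.9592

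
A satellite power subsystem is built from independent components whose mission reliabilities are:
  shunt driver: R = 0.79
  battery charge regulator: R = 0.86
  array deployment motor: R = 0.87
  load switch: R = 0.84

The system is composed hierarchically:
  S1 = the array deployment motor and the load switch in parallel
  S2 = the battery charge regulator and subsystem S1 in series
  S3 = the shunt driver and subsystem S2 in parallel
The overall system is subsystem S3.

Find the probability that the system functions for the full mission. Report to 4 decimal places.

Parallel (array deployment motor and load switch): 1 − (1 − 0.870000)(1 − 0.840000) = 0.979200
Series (battery charge regulator and [0.979200]): 0.860000 × 0.979200 = 0.842112
Parallel (shunt driver and [0.842112]): 1 − (1 − 0.790000)(1 − 0.842112) = 0.9668

0.9668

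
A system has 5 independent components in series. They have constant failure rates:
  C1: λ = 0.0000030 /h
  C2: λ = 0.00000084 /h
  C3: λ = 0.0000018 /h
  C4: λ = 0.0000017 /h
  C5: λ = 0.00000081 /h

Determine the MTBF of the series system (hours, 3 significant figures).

123000

Series of exponential components: λ_sys = Σ λ_i
λ_sys = 0.0000030 + 0.00000084 + 0.0000018 + 0.0000017 + 0.00000081 = 8.1500e-06 /h
MTBF = 1 / λ_sys = 123000 h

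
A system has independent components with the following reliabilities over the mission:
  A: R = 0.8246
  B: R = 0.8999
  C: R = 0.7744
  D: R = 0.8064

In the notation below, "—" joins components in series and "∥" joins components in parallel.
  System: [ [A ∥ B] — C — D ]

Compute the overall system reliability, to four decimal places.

0.6135

Parallel (A and B): 1 − (1 − 0.824600)(1 − 0.899900) = 0.982442
Series ([0.982442], C, and D): 0.982442 × 0.774400 × 0.806400 = 0.6135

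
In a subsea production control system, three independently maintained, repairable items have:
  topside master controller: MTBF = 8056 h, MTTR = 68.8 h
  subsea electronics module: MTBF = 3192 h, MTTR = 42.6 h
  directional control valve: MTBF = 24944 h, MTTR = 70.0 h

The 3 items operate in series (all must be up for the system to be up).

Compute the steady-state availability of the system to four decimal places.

0.9757

A(topside master controller) = MTBF/(MTBF+MTTR) = 8056/(8056+68.8) = 0.991532
A(subsea electronics module) = MTBF/(MTBF+MTTR) = 3192/(3192+42.6) = 0.986830
A(directional control valve) = MTBF/(MTBF+MTTR) = 24944/(24944+70.0) = 0.997202
Series availability: 0.991532 × 0.986830 × 0.997202 = 0.9757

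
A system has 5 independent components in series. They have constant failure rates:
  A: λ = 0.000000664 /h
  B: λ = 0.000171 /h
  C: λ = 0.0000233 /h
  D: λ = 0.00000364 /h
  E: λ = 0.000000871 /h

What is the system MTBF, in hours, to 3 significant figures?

Series of exponential components: λ_sys = Σ λ_i
λ_sys = 0.000000664 + 0.000171 + 0.0000233 + 0.00000364 + 0.000000871 = 1.9948e-04 /h
MTBF = 1 / λ_sys = 5010 h

5010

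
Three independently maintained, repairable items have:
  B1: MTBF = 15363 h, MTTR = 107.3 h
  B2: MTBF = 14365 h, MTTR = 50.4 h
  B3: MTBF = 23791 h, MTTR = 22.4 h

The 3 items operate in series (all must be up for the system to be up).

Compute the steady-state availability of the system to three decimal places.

A(B1) = MTBF/(MTBF+MTTR) = 15363/(15363+107.3) = 0.993064
A(B2) = MTBF/(MTBF+MTTR) = 14365/(14365+50.4) = 0.996504
A(B3) = MTBF/(MTBF+MTTR) = 23791/(23791+22.4) = 0.999059
Series availability: 0.993064 × 0.996504 × 0.999059 = 0.989

0.989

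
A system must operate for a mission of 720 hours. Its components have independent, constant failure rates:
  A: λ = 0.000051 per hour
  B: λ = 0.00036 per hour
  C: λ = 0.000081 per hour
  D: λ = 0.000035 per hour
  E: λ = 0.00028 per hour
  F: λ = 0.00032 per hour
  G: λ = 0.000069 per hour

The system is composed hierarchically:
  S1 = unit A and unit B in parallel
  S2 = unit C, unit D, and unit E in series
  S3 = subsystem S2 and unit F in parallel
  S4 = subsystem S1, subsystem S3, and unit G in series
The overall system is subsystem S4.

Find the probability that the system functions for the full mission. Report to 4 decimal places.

0.8955

R(A) = exp(−0.000051 × 720) = 0.963946
R(B) = exp(−0.00036 × 720) = 0.771669
R(C) = exp(−0.000081 × 720) = 0.943348
R(D) = exp(−0.000035 × 720) = 0.975115
R(E) = exp(−0.00028 × 720) = 0.817422
R(F) = exp(−0.00032 × 720) = 0.794216
R(G) = exp(−0.000069 × 720) = 0.951534
Parallel (A and B): 1 − (1 − 0.963946)(1 − 0.771669) = 0.991768
Series (C, D, and E): 0.943348 × 0.975115 × 0.817422 = 0.751924
Parallel ([0.751924] and F): 1 − (1 − 0.751924)(1 − 0.794216) = 0.948950
Series ([0.991768], [0.948950], and G): 0.991768 × 0.948950 × 0.951534 = 0.8955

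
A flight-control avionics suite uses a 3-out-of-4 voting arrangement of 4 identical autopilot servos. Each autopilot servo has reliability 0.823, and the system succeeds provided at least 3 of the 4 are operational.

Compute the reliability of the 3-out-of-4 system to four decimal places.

0.8534

R = Σ_{i=3}^{4} C(4,i) p^i (1−p)^{4−i} with p = 0.823
C(4,3)·0.823^3·0.177^1 = 0.394669
C(4,4)·0.823^4·0.177^0 = 0.458775
Sum = 0.8534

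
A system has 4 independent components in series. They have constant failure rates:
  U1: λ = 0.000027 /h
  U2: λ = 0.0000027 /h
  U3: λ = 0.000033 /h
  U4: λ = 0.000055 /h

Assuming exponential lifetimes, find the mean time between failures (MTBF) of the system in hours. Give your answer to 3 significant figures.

8500

Series of exponential components: λ_sys = Σ λ_i
λ_sys = 0.000027 + 0.0000027 + 0.000033 + 0.000055 = 1.1770e-04 /h
MTBF = 1 / λ_sys = 8500 h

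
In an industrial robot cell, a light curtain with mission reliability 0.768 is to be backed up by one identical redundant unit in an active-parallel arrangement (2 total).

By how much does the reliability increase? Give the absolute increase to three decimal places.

0.178

R_before = 0.768
R_after = 1 − (1 − 0.768)^2 = 0.946
ΔR = 0.946 − 0.768 = 0.178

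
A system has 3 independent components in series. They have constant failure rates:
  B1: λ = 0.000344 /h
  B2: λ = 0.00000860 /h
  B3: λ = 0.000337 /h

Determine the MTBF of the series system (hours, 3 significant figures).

1450

Series of exponential components: λ_sys = Σ λ_i
λ_sys = 0.000344 + 0.00000860 + 0.000337 = 6.8960e-04 /h
MTBF = 1 / λ_sys = 1450 h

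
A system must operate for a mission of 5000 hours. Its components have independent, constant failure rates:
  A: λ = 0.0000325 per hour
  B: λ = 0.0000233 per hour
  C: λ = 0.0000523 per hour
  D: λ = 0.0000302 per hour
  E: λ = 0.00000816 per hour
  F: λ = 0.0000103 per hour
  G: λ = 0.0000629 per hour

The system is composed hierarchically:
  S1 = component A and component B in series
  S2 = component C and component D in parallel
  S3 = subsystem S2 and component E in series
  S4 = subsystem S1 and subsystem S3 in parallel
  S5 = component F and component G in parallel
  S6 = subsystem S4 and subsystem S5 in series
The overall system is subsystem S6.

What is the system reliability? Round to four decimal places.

0.9694

R(A) = exp(−0.0000325 × 5000) = 0.850016
R(B) = exp(−0.0000233 × 5000) = 0.890030
R(C) = exp(−0.0000523 × 5000) = 0.769896
R(D) = exp(−0.0000302 × 5000) = 0.859848
R(E) = exp(−0.00000816 × 5000) = 0.960021
R(F) = exp(−0.0000103 × 5000) = 0.949804
R(G) = exp(−0.0000629 × 5000) = 0.730154
Series (A and B): 0.850016 × 0.890030 = 0.756540
Parallel (C and D): 1 − (1 − 0.769896)(1 − 0.859848) = 0.967750
Series ([0.967750] and E): 0.967750 × 0.960021 = 0.929060
Parallel ([0.756540] and [0.929060]): 1 − (1 − 0.756540)(1 − 0.929060) = 0.982729
Parallel (F and G): 1 − (1 − 0.949804)(1 − 0.730154) = 0.986455
Series ([0.982729] and [0.986455]): 0.982729 × 0.986455 = 0.9694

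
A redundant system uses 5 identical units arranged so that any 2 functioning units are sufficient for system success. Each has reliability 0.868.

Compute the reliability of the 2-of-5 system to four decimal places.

R = Σ_{i=2}^{5} C(5,i) p^i (1−p)^{5−i} with p = 0.868
C(5,2)·0.868^2·0.132^3 = 0.017329
C(5,3)·0.868^3·0.132^2 = 0.113948
C(5,4)·0.868^4·0.132^1 = 0.374647
C(5,5)·0.868^5·0.132^0 = 0.492718
Sum = 0.9986

0.9986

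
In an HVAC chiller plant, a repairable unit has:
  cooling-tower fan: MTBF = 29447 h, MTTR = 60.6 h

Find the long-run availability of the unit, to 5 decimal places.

0.99795

A(cooling-tower fan) = MTBF/(MTBF+MTTR) = 29447/(29447+60.6) = 0.99795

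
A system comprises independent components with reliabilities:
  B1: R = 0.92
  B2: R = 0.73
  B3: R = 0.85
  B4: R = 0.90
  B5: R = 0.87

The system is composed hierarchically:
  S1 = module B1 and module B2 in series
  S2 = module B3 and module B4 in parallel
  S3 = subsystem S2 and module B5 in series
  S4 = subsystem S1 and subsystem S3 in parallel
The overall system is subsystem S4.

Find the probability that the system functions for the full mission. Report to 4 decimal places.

0.9530

Series (B1 and B2): 0.920000 × 0.730000 = 0.671600
Parallel (B3 and B4): 1 − (1 − 0.850000)(1 − 0.900000) = 0.985000
Series ([0.985000] and B5): 0.985000 × 0.870000 = 0.856950
Parallel ([0.671600] and [0.856950]): 1 − (1 − 0.671600)(1 − 0.856950) = 0.9530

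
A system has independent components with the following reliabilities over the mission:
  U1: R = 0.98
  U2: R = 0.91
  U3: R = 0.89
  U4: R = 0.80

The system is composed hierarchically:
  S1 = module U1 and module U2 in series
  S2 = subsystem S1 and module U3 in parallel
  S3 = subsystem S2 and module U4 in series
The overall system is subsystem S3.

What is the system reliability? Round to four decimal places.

Series (U1 and U2): 0.980000 × 0.910000 = 0.891800
Parallel ([0.891800] and U3): 1 − (1 − 0.891800)(1 − 0.890000) = 0.988098
Series ([0.988098] and U4): 0.988098 × 0.800000 = 0.7905

0.7905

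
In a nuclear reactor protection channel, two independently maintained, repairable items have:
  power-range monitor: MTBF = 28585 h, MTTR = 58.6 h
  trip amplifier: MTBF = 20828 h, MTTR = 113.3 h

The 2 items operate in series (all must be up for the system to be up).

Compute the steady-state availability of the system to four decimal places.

0.9926

A(power-range monitor) = MTBF/(MTBF+MTTR) = 28585/(28585+58.6) = 0.997954
A(trip amplifier) = MTBF/(MTBF+MTTR) = 20828/(20828+113.3) = 0.994590
Series availability: 0.997954 × 0.994590 = 0.9926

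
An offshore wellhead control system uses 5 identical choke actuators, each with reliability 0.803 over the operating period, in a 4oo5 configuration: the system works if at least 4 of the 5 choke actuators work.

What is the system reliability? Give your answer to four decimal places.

R = Σ_{i=4}^{5} C(5,i) p^i (1−p)^{5−i} with p = 0.803
C(5,4)·0.803^4·0.197^1 = 0.409542
C(5,5)·0.803^5·0.197^0 = 0.333870
Sum = 0.7434

0.7434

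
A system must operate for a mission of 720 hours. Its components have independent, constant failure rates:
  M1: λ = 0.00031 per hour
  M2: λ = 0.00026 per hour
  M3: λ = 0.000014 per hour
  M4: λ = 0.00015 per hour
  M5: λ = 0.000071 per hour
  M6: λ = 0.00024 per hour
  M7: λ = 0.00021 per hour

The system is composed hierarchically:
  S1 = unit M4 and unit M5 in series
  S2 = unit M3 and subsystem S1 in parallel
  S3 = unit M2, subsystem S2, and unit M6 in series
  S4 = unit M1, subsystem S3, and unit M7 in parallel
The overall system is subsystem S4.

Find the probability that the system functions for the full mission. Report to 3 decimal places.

0.991

R(M1) = exp(−0.00031 × 720) = 0.79995
R(M2) = exp(−0.00026 × 720) = 0.82928
R(M3) = exp(−0.000014 × 720) = 0.98997
R(M4) = exp(−0.00015 × 720) = 0.89763
R(M5) = exp(−0.000071 × 720) = 0.95016
R(M6) = exp(−0.00024 × 720) = 0.84131
R(M7) = exp(−0.00021 × 720) = 0.85968
Series (M4 and M5): 0.89763 × 0.95016 = 0.85289
Parallel (M3 and [0.85289]): 1 − (1 − 0.98997)(1 − 0.85289) = 0.99852
Series (M2, [0.99852], and M6): 0.82928 × 0.99852 × 0.84131 = 0.69665
Parallel (M1, [0.69665], and M7): 1 − (1 − 0.79995)(1 − 0.69665)(1 − 0.85968) = 0.991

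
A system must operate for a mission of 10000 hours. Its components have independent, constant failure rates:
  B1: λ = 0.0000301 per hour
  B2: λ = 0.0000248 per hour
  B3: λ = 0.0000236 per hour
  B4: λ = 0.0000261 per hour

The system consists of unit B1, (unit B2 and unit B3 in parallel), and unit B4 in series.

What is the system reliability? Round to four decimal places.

R(B1) = exp(−0.0000301 × 10000) = 0.740078
R(B2) = exp(−0.0000248 × 10000) = 0.780360
R(B3) = exp(−0.0000236 × 10000) = 0.789781
R(B4) = exp(−0.0000261 × 10000) = 0.770281
Parallel (B2 and B3): 1 − (1 − 0.780360)(1 − 0.789781) = 0.953827
Series (B1, [0.953827], and B4): 0.740078 × 0.953827 × 0.770281 = 0.5437

0.5437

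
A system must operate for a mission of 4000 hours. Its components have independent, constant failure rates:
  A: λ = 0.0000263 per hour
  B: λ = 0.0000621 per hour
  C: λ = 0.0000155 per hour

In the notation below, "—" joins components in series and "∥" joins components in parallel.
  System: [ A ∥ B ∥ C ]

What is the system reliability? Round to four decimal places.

R(A) = exp(−0.0000263 × 4000) = 0.900144
R(B) = exp(−0.0000621 × 4000) = 0.780048
R(C) = exp(−0.0000155 × 4000) = 0.939883
Parallel (A, B, and C): 1 − (1 − 0.900144)(1 − 0.780048)(1 − 0.939883) = 0.9987

0.9987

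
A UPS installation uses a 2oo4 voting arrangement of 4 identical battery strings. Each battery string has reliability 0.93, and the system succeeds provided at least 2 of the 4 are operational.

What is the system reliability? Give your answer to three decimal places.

R = Σ_{i=2}^{4} C(4,i) p^i (1−p)^{4−i} with p = 0.93
C(4,2)·0.93^2·0.07^2 = 0.02543
C(4,3)·0.93^3·0.07^1 = 0.22522
C(4,4)·0.93^4·0.07^0 = 0.74805
Sum = 0.999

0.999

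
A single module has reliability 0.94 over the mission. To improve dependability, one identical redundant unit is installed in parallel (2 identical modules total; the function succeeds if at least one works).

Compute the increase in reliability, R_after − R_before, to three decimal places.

R_before = 0.94
R_after = 1 − (1 − 0.94)^2 = 0.996
ΔR = 0.996 − 0.94 = 0.056

0.056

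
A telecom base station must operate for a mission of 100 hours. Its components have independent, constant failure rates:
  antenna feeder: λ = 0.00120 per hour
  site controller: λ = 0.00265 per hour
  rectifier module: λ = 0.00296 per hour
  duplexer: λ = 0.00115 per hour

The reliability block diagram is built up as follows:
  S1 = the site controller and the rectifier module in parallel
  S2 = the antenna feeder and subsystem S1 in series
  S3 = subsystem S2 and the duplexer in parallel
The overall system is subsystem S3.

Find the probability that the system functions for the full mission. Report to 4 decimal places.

R(antenna feeder) = exp(−0.00120 × 100) = 0.886920
R(site controller) = exp(−0.00265 × 100) = 0.767206
R(rectifier module) = exp(−0.00296 × 100) = 0.743787
R(duplexer) = exp(−0.00115 × 100) = 0.891366
Parallel (site controller and rectifier module): 1 − (1 − 0.767206)(1 − 0.743787) = 0.940355
Series (antenna feeder and [0.940355]): 0.886920 × 0.940355 = 0.834020
Parallel ([0.834020] and duplexer): 1 − (1 − 0.834020)(1 − 0.891366) = 0.9820

0.9820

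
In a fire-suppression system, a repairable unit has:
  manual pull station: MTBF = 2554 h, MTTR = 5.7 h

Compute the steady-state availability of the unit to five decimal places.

0.99777

A(manual pull station) = MTBF/(MTBF+MTTR) = 2554/(2554+5.7) = 0.99777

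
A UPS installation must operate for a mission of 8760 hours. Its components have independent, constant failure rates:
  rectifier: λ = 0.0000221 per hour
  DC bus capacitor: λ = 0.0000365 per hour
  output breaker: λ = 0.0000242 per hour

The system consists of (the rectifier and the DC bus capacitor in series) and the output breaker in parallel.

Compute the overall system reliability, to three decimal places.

R(rectifier) = exp(−0.0000221 × 8760) = 0.82399
R(DC bus capacitor) = exp(−0.0000365 × 8760) = 0.72634
R(output breaker) = exp(−0.0000242 × 8760) = 0.80897
Series (rectifier and DC bus capacitor): 0.82399 × 0.72634 = 0.59850
Parallel ([0.59850] and output breaker): 1 − (1 − 0.59850)(1 − 0.80897) = 0.923

0.923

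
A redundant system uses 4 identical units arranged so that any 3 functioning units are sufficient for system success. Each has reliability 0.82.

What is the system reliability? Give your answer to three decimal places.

0.849

R = Σ_{i=3}^{4} C(4,i) p^i (1−p)^{4−i} with p = 0.82
C(4,3)·0.82^3·0.18^1 = 0.39698
C(4,4)·0.82^4·0.18^0 = 0.45212
Sum = 0.849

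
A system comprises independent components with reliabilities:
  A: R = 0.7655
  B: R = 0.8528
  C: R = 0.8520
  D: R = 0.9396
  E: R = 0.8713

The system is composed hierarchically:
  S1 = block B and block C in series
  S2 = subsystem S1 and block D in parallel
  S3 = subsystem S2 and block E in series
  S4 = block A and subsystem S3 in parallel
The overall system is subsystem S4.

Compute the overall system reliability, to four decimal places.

Series (B and C): 0.852800 × 0.852000 = 0.726586
Parallel ([0.726586] and D): 1 − (1 − 0.726586)(1 − 0.939600) = 0.983486
Series ([0.983486] and E): 0.983486 × 0.871300 = 0.856911
Parallel (A and [0.856911]): 1 − (1 − 0.765500)(1 − 0.856911) = 0.9664

0.9664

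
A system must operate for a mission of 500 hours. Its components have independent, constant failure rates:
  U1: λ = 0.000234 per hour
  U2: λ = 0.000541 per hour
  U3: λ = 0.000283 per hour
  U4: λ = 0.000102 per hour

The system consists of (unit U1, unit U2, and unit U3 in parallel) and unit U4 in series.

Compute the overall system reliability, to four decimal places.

0.9470

R(U1) = exp(−0.000234 × 500) = 0.889585
R(U2) = exp(−0.000541 × 500) = 0.762998
R(U3) = exp(−0.000283 × 500) = 0.868055
R(U4) = exp(−0.000102 × 500) = 0.950279
Parallel (U1, U2, and U3): 1 − (1 − 0.889585)(1 − 0.762998)(1 − 0.868055) = 0.996547
Series ([0.996547] and U4): 0.996547 × 0.950279 = 0.9470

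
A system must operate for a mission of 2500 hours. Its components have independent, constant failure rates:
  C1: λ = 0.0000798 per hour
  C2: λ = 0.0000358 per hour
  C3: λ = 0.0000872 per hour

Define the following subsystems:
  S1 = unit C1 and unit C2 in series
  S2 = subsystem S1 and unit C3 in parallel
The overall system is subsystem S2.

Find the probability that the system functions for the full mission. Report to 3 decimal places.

0.951

R(C1) = exp(−0.0000798 × 2500) = 0.81914
R(C2) = exp(−0.0000358 × 2500) = 0.91439
R(C3) = exp(−0.0000872 × 2500) = 0.80413
Series (C1 and C2): 0.81914 × 0.91439 = 0.74901
Parallel ([0.74901] and C3): 1 − (1 − 0.74901)(1 − 0.80413) = 0.951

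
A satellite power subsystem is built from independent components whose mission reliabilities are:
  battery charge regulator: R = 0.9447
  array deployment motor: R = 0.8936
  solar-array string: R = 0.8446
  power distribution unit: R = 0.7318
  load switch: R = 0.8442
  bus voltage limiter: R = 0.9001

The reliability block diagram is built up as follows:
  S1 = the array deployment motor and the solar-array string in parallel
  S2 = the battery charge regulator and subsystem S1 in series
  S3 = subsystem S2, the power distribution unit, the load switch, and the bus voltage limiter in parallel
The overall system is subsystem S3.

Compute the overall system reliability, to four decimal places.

Parallel (array deployment motor and solar-array string): 1 − (1 − 0.893600)(1 − 0.844600) = 0.983465
Series (battery charge regulator and [0.983465]): 0.944700 × 0.983465 = 0.929079
Parallel ([0.929079], power distribution unit, load switch, and bus voltage limiter): 1 − (1 − 0.929079)(1 − 0.731800)(1 − 0.844200)(1 − 0.900100) = 0.9997

0.9997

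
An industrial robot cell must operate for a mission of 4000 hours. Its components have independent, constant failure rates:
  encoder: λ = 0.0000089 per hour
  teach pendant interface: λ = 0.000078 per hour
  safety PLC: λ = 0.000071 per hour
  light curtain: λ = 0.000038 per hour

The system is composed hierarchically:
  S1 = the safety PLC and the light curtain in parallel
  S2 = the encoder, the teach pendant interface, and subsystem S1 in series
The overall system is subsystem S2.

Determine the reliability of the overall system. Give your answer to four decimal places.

R(encoder) = exp(−0.0000089 × 4000) = 0.965026
R(teach pendant interface) = exp(−0.000078 × 4000) = 0.731982
R(safety PLC) = exp(−0.000071 × 4000) = 0.752767
R(light curtain) = exp(−0.000038 × 4000) = 0.858988
Parallel (safety PLC and light curtain): 1 − (1 − 0.752767)(1 − 0.858988) = 0.965137
Series (encoder, teach pendant interface, and [0.965137]): 0.965026 × 0.731982 × 0.965137 = 0.6818

0.6818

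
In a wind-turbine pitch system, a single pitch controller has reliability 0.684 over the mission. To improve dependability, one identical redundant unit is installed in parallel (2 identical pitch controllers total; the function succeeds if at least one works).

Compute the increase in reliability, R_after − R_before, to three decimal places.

0.216

R_before = 0.684
R_after = 1 − (1 − 0.684)^2 = 0.900
ΔR = 0.900 − 0.684 = 0.216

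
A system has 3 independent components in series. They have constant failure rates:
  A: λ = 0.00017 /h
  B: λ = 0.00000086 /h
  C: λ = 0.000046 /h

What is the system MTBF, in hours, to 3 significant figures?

Series of exponential components: λ_sys = Σ λ_i
λ_sys = 0.00017 + 0.00000086 + 0.000046 = 2.1686e-04 /h
MTBF = 1 / λ_sys = 4610 h

4610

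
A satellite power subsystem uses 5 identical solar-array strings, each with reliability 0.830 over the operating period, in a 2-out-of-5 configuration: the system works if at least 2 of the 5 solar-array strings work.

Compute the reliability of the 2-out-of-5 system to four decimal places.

R = Σ_{i=2}^{5} C(5,i) p^i (1−p)^{5−i} with p = 0.830
C(5,2)·0.830^2·0.170^3 = 0.033846
C(5,3)·0.830^3·0.170^2 = 0.165246
C(5,4)·0.830^4·0.170^1 = 0.403396
C(5,5)·0.830^5·0.170^0 = 0.393904
Sum = 0.9964

0.9964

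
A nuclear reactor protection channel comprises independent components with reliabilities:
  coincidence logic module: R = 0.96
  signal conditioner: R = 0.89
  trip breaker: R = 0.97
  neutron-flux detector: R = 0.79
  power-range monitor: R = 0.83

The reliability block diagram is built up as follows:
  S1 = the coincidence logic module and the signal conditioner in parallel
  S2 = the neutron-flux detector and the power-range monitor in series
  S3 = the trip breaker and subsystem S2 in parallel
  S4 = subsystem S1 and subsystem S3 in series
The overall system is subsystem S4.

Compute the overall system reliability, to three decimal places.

Parallel (coincidence logic module and signal conditioner): 1 − (1 − 0.96000)(1 − 0.89000) = 0.99560
Series (neutron-flux detector and power-range monitor): 0.79000 × 0.83000 = 0.65570
Parallel (trip breaker and [0.65570]): 1 − (1 − 0.97000)(1 − 0.65570) = 0.98967
Series ([0.99560] and [0.98967]): 0.99560 × 0.98967 = 0.985

0.985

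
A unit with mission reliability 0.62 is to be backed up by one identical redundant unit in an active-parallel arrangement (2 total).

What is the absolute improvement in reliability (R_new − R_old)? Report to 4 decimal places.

0.2356

R_before = 0.62
R_after = 1 − (1 − 0.62)^2 = 0.8556
ΔR = 0.8556 − 0.62 = 0.2356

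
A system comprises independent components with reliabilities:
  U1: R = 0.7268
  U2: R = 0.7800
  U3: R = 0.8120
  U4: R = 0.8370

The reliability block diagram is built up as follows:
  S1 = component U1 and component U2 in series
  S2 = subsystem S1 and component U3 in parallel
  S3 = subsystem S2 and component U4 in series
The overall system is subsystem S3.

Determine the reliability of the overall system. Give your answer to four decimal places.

0.7688

Series (U1 and U2): 0.726800 × 0.780000 = 0.566904
Parallel ([0.566904] and U3): 1 − (1 − 0.566904)(1 − 0.812000) = 0.918578
Series ([0.918578] and U4): 0.918578 × 0.837000 = 0.7688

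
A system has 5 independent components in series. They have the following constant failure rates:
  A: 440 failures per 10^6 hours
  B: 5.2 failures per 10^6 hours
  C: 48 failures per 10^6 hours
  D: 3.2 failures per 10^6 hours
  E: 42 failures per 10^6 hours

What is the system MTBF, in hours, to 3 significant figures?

1860

Series of exponential components: λ_sys = Σ λ_i
λ_sys = 0.00044 + 0.0000052 + 0.000048 + 0.0000032 + 0.000042 = 5.3840e-04 /h
MTBF = 1 / λ_sys = 1860 h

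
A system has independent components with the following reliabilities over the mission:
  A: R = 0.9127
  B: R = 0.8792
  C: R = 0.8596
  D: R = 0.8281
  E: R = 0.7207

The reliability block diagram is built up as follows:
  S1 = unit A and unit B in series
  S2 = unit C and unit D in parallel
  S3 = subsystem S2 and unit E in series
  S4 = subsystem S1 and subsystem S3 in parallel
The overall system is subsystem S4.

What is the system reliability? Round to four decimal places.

Series (A and B): 0.912700 × 0.879200 = 0.802446
Parallel (C and D): 1 − (1 − 0.859600)(1 − 0.828100) = 0.975865
Series ([0.975865] and E): 0.975865 × 0.720700 = 0.703306
Parallel ([0.802446] and [0.703306]): 1 − (1 − 0.802446)(1 − 0.703306) = 0.9414

0.9414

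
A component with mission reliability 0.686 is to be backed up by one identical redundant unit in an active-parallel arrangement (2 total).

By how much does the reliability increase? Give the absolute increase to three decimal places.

R_before = 0.686
R_after = 1 − (1 − 0.686)^2 = 0.901
ΔR = 0.901 − 0.686 = 0.215

0.215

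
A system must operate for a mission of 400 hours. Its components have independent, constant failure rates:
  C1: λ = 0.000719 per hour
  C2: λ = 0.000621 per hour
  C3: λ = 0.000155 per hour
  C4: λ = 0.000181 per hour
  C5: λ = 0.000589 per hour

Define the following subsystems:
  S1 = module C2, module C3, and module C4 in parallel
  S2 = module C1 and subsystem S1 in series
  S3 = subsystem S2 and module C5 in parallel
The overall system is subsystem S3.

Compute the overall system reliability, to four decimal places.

R(C1) = exp(−0.000719 × 400) = 0.750062
R(C2) = exp(−0.000621 × 400) = 0.780048
R(C3) = exp(−0.000155 × 400) = 0.939883
R(C4) = exp(−0.000181 × 400) = 0.930159
R(C5) = exp(−0.000589 × 400) = 0.790097
Parallel (C2, C3, and C4): 1 − (1 − 0.780048)(1 − 0.939883)(1 − 0.930159) = 0.999077
Series (C1 and [0.999077]): 0.750062 × 0.999077 = 0.749370
Parallel ([0.749370] and C5): 1 − (1 − 0.749370)(1 − 0.790097) = 0.9474

0.9474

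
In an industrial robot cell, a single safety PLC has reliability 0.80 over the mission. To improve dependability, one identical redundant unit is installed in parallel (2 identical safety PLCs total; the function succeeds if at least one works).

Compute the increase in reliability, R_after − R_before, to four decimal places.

0.1600

R_before = 0.80
R_after = 1 − (1 − 0.80)^2 = 0.9600
ΔR = 0.9600 − 0.80 = 0.1600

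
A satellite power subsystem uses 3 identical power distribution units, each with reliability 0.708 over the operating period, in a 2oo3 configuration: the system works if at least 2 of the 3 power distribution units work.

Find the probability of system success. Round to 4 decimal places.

0.7940

R = Σ_{i=2}^{3} C(3,i) p^i (1−p)^{3−i} with p = 0.708
C(3,2)·0.708^2·0.292^1 = 0.439107
C(3,3)·0.708^3·0.292^0 = 0.354895
Sum = 0.7940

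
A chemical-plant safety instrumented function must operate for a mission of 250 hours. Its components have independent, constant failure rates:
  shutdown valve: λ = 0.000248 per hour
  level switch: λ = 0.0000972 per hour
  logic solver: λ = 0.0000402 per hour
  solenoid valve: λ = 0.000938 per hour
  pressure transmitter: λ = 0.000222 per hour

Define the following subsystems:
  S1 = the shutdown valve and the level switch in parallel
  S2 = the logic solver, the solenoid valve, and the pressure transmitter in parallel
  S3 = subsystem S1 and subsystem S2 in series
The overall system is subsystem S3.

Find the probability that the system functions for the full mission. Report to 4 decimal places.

R(shutdown valve) = exp(−0.000248 × 250) = 0.939883
R(level switch) = exp(−0.0000972 × 250) = 0.975993
R(logic solver) = exp(−0.0000402 × 250) = 0.990000
R(solenoid valve) = exp(−0.000938 × 250) = 0.790966
R(pressure transmitter) = exp(−0.000222 × 250) = 0.946012
Parallel (shutdown valve and level switch): 1 − (1 − 0.939883)(1 − 0.975993) = 0.998557
Parallel (logic solver, solenoid valve, and pressure transmitter): 1 − (1 − 0.990000)(1 − 0.790966)(1 − 0.946012) = 0.999887
Series ([0.998557] and [0.999887]): 0.998557 × 0.999887 = 0.9984

0.9984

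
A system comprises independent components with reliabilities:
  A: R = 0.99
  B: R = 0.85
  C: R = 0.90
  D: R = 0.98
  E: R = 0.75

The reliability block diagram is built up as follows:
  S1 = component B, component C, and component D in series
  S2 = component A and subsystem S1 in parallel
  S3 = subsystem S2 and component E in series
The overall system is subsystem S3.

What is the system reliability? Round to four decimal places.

0.7481

Series (B, C, and D): 0.850000 × 0.900000 × 0.980000 = 0.749700
Parallel (A and [0.749700]): 1 − (1 − 0.990000)(1 − 0.749700) = 0.997497
Series ([0.997497] and E): 0.997497 × 0.750000 = 0.7481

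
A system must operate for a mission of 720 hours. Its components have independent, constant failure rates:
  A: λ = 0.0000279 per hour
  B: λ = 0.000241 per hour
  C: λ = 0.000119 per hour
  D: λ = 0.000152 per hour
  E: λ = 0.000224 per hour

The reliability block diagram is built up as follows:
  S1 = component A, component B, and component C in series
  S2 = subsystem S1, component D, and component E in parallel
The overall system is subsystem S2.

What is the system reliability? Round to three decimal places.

0.996

R(A) = exp(−0.0000279 × 720) = 0.98011
R(B) = exp(−0.000241 × 720) = 0.84070
R(C) = exp(−0.000119 × 720) = 0.91789
R(D) = exp(−0.000152 × 720) = 0.89634
R(E) = exp(−0.000224 × 720) = 0.85105
Series (A, B, and C): 0.98011 × 0.84070 × 0.91789 = 0.75632
Parallel ([0.75632], D, and E): 1 − (1 − 0.75632)(1 − 0.89634)(1 − 0.85105) = 0.996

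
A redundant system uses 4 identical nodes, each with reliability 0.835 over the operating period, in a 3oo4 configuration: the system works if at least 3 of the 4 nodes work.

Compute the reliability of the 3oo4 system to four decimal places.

0.8704

R = Σ_{i=3}^{4} C(4,i) p^i (1−p)^{4−i} with p = 0.835
C(4,3)·0.835^3·0.165^1 = 0.384241
C(4,4)·0.835^4·0.165^0 = 0.486123
Sum = 0.8704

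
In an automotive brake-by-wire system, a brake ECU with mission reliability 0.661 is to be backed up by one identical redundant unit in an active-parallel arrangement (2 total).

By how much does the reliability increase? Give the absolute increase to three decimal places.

0.224

R_before = 0.661
R_after = 1 − (1 − 0.661)^2 = 0.885
ΔR = 0.885 − 0.661 = 0.224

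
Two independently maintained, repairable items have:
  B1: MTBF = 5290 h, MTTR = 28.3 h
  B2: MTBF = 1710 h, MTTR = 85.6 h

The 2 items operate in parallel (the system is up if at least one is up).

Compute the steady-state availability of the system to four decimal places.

A(B1) = MTBF/(MTBF+MTTR) = 5290/(5290+28.3) = 0.994679
A(B2) = MTBF/(MTBF+MTTR) = 1710/(1710+85.6) = 0.952328
Parallel availability: 1 − (1 − 0.994679)(1 − 0.952328) = 0.9997

0.9997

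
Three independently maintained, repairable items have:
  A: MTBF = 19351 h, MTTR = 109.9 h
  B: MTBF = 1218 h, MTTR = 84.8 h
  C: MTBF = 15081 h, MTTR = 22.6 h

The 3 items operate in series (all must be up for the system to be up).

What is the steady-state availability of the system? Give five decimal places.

A(A) = MTBF/(MTBF+MTTR) = 19351/(19351+109.9) = 0.994353
A(B) = MTBF/(MTBF+MTTR) = 1218/(1218+84.8) = 0.934909
A(C) = MTBF/(MTBF+MTTR) = 15081/(15081+22.6) = 0.998504
Series availability: 0.994353 × 0.934909 × 0.998504 = 0.92824

0.92824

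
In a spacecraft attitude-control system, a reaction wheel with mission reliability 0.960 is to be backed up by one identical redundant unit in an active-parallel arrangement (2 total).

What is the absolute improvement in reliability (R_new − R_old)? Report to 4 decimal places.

0.0384

R_before = 0.960
R_after = 1 − (1 − 0.960)^2 = 0.9984
ΔR = 0.9984 − 0.960 = 0.0384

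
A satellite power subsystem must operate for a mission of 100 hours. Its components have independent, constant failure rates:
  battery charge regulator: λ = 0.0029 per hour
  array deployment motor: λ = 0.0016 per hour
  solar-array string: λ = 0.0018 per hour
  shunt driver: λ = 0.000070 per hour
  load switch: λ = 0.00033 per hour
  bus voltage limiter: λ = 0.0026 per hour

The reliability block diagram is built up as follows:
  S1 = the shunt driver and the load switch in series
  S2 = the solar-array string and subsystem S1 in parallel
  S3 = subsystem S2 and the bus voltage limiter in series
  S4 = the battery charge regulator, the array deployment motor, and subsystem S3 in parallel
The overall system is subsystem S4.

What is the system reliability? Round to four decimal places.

0.9913

R(battery charge regulator) = exp(−0.0029 × 100) = 0.748264
R(array deployment motor) = exp(−0.0016 × 100) = 0.852144
R(solar-array string) = exp(−0.0018 × 100) = 0.835270
R(shunt driver) = exp(−0.000070 × 100) = 0.993024
R(load switch) = exp(−0.00033 × 100) = 0.967539
R(bus voltage limiter) = exp(−0.0026 × 100) = 0.771052
Series (shunt driver and load switch): 0.993024 × 0.967539 = 0.960789
Parallel (solar-array string and [0.960789]): 1 − (1 − 0.835270)(1 − 0.960789) = 0.993541
Series ([0.993541] and bus voltage limiter): 0.993541 × 0.771052 = 0.766072
Parallel (battery charge regulator, array deployment motor, and [0.766072]): 1 − (1 − 0.748264)(1 − 0.852144)(1 − 0.766072) = 0.9913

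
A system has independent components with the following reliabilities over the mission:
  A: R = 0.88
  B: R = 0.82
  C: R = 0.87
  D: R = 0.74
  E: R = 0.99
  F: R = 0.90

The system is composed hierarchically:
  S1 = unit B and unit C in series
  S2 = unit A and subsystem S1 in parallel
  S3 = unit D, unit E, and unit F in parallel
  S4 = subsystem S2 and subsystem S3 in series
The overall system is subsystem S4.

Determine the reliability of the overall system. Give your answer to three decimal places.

Series (B and C): 0.82000 × 0.87000 = 0.71340
Parallel (A and [0.71340]): 1 − (1 − 0.88000)(1 − 0.71340) = 0.96561
Parallel (D, E, and F): 1 − (1 − 0.74000)(1 − 0.99000)(1 − 0.90000) = 0.99974
Series ([0.96561] and [0.99974]): 0.96561 × 0.99974 = 0.965

0.965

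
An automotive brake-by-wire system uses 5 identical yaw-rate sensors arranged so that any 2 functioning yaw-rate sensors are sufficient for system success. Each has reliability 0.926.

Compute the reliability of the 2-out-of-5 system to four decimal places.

R = Σ_{i=2}^{5} C(5,i) p^i (1−p)^{5−i} with p = 0.926
C(5,2)·0.926^2·0.074^3 = 0.003475
C(5,3)·0.926^3·0.074^2 = 0.043481
C(5,4)·0.926^4·0.074^1 = 0.272048
C(5,5)·0.926^5·0.074^0 = 0.680855
Sum = 0.9999

0.9999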